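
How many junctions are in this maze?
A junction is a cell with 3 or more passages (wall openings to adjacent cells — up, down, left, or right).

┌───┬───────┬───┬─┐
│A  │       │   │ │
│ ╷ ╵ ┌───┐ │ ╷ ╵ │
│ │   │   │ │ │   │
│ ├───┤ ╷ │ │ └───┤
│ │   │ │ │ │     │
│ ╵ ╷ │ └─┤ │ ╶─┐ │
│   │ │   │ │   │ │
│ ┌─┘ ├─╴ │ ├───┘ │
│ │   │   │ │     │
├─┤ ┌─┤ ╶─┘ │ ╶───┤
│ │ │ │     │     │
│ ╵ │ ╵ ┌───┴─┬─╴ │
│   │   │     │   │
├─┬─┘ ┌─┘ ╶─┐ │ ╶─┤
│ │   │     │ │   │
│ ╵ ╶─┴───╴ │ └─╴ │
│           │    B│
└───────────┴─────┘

Checking each cell for number of passages:

Junctions found (3+ passages):
  (2, 6): 3 passages
  (3, 0): 3 passages
  (5, 3): 3 passages
  (6, 2): 3 passages
  (7, 4): 3 passages
  (8, 1): 3 passages
Total junctions: 6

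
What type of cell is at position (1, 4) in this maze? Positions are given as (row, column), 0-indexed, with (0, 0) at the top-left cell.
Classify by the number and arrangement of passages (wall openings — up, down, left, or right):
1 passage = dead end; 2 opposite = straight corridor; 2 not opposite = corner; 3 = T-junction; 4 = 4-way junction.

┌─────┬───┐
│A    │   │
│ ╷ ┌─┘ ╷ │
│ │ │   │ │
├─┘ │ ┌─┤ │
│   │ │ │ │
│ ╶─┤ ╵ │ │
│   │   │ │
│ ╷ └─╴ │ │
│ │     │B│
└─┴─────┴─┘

Checking cell at (1, 4):
Number of passages: 2
Cell type: straight corridor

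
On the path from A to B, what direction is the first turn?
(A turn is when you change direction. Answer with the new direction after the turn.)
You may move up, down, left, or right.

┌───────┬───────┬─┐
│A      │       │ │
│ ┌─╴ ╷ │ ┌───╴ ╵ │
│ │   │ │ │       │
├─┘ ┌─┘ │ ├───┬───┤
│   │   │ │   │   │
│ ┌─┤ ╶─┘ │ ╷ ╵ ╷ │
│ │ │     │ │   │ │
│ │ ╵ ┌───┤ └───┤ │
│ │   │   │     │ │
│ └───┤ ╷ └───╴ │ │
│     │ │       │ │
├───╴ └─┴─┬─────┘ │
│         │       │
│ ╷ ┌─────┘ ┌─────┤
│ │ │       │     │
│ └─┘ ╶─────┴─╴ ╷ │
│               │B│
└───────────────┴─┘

Directions: right, right, down, left, down, left, down, down, down, right, right, down, left, left, down, down, right, right, right, right, right, right, right, up, right, down
First turn direction: down

Solution:

┌───────┬───────┬─┐
│A → ↓  │       │ │
│ ┌─╴ ╷ │ ┌───╴ ╵ │
│ │↓ ↲│ │ │       │
├─┘ ┌─┘ │ ├───┬───┤
│↓ ↲│   │ │   │   │
│ ┌─┤ ╶─┘ │ ╷ ╵ ╷ │
│↓│ │     │ │   │ │
│ │ ╵ ┌───┤ └───┤ │
│↓│   │   │     │ │
│ └───┤ ╷ └───╴ │ │
│↳ → ↓│ │       │ │
├───╴ └─┴─┬─────┘ │
│↓ ← ↲    │       │
│ ╷ ┌─────┘ ┌─────┤
│↓│ │       │  ↱ ↓│
│ └─┘ ╶─────┴─╴ ╷ │
│↳ → → → → → → ↑│B│
└───────────────┴─┘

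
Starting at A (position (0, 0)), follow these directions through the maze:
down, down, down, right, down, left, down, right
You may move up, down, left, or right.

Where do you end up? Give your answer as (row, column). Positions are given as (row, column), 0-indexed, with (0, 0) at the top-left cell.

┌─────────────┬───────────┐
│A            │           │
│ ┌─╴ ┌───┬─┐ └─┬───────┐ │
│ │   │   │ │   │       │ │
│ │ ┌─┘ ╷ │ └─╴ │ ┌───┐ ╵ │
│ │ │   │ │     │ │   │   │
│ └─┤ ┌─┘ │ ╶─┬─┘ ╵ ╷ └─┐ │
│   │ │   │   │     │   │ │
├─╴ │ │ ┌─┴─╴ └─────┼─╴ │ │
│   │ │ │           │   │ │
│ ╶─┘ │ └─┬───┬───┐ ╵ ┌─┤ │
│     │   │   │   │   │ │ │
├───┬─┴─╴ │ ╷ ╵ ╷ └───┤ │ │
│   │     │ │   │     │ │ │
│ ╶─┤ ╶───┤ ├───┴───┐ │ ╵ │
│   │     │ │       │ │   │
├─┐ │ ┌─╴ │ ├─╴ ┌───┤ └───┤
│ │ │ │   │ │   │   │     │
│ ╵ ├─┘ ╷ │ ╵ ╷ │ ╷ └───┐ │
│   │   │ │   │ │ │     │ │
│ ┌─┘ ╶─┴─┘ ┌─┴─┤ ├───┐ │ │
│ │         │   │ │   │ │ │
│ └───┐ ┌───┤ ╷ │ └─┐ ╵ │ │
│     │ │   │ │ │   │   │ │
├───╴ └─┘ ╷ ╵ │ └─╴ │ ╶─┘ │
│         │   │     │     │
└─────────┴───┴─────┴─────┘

Following directions step by step:
Start: (0, 0)
  down: (0, 0) → (1, 0)
  down: (1, 0) → (2, 0)
  down: (2, 0) → (3, 0)
  right: (3, 0) → (3, 1)
  down: (3, 1) → (4, 1)
  left: (4, 1) → (4, 0)
  down: (4, 0) → (5, 0)
  right: (5, 0) → (5, 1)
Final position: (5, 1)

Path taken:

┌─────────────┬───────────┐
│A            │           │
│ ┌─╴ ┌───┬─┐ └─┬───────┐ │
│↓│   │   │ │   │       │ │
│ │ ┌─┘ ╷ │ └─╴ │ ┌───┐ ╵ │
│↓│ │   │ │     │ │   │   │
│ └─┤ ┌─┘ │ ╶─┬─┘ ╵ ╷ └─┐ │
│↳ ↓│ │   │   │     │   │ │
├─╴ │ │ ┌─┴─╴ └─────┼─╴ │ │
│↓ ↲│ │ │           │   │ │
│ ╶─┘ │ └─┬───┬───┐ ╵ ┌─┤ │
│↳ B  │   │   │   │   │ │ │
├───┬─┴─╴ │ ╷ ╵ ╷ └───┤ │ │
│   │     │ │   │     │ │ │
│ ╶─┤ ╶───┤ ├───┴───┐ │ ╵ │
│   │     │ │       │ │   │
├─┐ │ ┌─╴ │ ├─╴ ┌───┤ └───┤
│ │ │ │   │ │   │   │     │
│ ╵ ├─┘ ╷ │ ╵ ╷ │ ╷ └───┐ │
│   │   │ │   │ │ │     │ │
│ ┌─┘ ╶─┴─┘ ┌─┴─┤ ├───┐ │ │
│ │         │   │ │   │ │ │
│ └───┐ ┌───┤ ╷ │ └─┐ ╵ │ │
│     │ │   │ │ │   │   │ │
├───╴ └─┘ ╷ ╵ │ └─╴ │ ╶─┘ │
│         │   │     │     │
└─────────┴───┴─────┴─────┘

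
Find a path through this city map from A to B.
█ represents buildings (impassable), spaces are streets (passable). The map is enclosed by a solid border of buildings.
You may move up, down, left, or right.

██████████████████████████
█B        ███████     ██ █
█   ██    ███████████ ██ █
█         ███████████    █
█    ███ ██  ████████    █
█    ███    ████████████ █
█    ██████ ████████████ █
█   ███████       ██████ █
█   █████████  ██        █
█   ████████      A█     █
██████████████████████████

Finding the shortest path from A to B:
Movement: cardinal only
Path length: 25 steps
Directions: up → left → up → left → left → left → left → left → left → up → up → left → left → left → up → up → up → up → left → left → left → left → left → left → left

Solution:

██████████████████████████
█B←←←←←←↰ ███████     ██ █
█   ██  ↑ ███████████ ██ █
█       ↑ ███████████    █
█    ███↑██  ████████    █
█    ███↑←←↰████████████ █
█    ██████↑████████████ █
█   ███████↑←←←←←↰██████ █
█   █████████  ██↑↰      █
█   ████████      A█     █
██████████████████████████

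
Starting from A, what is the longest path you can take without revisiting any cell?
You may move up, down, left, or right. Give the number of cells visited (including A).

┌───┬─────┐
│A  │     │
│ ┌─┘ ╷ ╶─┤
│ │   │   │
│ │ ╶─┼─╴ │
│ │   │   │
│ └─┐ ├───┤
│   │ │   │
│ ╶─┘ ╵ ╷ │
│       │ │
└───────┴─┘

Finding longest simple path using DFS:
Start: (0, 0)
Longest path visits 18 cells
Path: A → down → down → down → down → right → right → up → up → left → up → right → up → right → down → right → down → left

Solution:

┌───┬─────┐
│A  │↱ ↓  │
│ ┌─┘ ╷ ╶─┤
│↓│↱ ↑│↳ ↓│
│ │ ╶─┼─╴ │
│↓│↑ ↰│B ↲│
│ └─┐ ├───┤
│↓  │↑│   │
│ ╶─┘ ╵ ╷ │
│↳ → ↑  │ │
└───────┴─┘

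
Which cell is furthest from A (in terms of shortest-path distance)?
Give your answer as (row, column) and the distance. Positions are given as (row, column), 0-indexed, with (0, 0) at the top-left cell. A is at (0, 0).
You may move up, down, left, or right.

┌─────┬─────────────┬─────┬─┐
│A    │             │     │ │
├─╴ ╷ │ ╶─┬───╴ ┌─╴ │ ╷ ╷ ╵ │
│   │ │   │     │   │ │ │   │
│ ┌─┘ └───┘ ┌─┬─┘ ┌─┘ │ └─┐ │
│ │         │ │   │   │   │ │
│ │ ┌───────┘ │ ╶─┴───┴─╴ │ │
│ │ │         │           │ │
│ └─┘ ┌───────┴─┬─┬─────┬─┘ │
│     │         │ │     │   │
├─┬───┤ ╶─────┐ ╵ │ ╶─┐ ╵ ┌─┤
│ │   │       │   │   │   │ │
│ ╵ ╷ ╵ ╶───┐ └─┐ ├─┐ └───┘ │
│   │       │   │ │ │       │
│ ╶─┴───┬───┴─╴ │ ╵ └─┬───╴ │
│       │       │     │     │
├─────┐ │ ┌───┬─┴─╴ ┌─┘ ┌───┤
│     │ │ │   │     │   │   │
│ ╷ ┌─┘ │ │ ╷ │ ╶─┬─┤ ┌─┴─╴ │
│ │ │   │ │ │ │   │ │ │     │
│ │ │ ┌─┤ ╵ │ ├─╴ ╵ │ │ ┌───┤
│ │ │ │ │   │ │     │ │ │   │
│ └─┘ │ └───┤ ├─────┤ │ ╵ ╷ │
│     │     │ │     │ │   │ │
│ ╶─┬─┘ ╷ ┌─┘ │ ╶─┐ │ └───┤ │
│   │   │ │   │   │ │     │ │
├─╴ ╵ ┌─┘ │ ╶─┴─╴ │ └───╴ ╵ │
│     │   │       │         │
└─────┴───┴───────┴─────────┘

Computing BFS distances from A to all cells:
Furthest cell: (13, 3)
Distance: 120 steps

Path from A to the furthest cell:

┌─────┬─────────────┬─────┬─┐
│A → ↓│        ↱ → ↓│  ↱ ↓│ │
├─╴ ╷ │ ╶─┬───╴ ┌─╴ │ ╷ ╷ ╵ │
│   │↓│   │↱ → ↑│↓ ↲│ │↑│↳ ↓│
│ ┌─┘ └───┘ ┌─┬─┘ ┌─┘ │ └─┐ │
│ │  ↳ → → ↑│ │↓ ↲│   │↑ ↰│↓│
│ │ ┌───────┘ │ ╶─┴───┴─╴ │ │
│ │ │         │↳ → → → → ↑│↓│
│ └─┘ ┌───────┴─┬─┬─────┬─┘ │
│     │         │ │↓ ← ↰│↓ ↲│
├─┬───┤ ╶─────┐ ╵ │ ╶─┐ ╵ ┌─┤
│ │↓ ↰│↓ ← ← ↰│   │↳ ↓│↑ ↲│ │
│ ╵ ╷ ╵ ╶───┐ └─┐ ├─┐ └───┘ │
│↓ ↲│↑ ↲    │↑ ↰│ │ │↳ → → ↓│
│ ╶─┴───┬───┴─╴ │ ╵ └─┬───╴ │
│↳ → → ↓│↱ → → ↑│     │↓ ← ↲│
├─────┐ │ ┌───┬─┴─╴ ┌─┘ ┌───┤
│     │↓│↑│↓ ↰│     │↓ ↲│   │
│ ╷ ┌─┘ │ │ ╷ │ ╶─┬─┤ ┌─┴─╴ │
│ │ │↓ ↲│↑│↓│↑│   │ │↓│     │
│ │ │ ┌─┤ ╵ │ ├─╴ ╵ │ │ ┌───┤
│ │ │↓│ │↑ ↲│↑│     │↓│ │   │
│ └─┘ │ └───┤ ├─────┤ │ ╵ ╷ │
│↓ ← ↲│↱ ↓  │↑│↓ ← ↰│↓│   │ │
│ ╶─┬─┘ ╷ ┌─┘ │ ╶─┐ │ └───┤ │
│↳ ↓│↱ ↑│↓│↱ ↑│↳ ↓│↑│↳ → ↓│ │
├─╴ ╵ ┌─┘ │ ╶─┴─╴ │ └───╴ ╵ │
│  ↳ ↑│B ↲│↑ ← ← ↲│↑ ← ← ↲  │
└─────┴───┴───────┴─────────┘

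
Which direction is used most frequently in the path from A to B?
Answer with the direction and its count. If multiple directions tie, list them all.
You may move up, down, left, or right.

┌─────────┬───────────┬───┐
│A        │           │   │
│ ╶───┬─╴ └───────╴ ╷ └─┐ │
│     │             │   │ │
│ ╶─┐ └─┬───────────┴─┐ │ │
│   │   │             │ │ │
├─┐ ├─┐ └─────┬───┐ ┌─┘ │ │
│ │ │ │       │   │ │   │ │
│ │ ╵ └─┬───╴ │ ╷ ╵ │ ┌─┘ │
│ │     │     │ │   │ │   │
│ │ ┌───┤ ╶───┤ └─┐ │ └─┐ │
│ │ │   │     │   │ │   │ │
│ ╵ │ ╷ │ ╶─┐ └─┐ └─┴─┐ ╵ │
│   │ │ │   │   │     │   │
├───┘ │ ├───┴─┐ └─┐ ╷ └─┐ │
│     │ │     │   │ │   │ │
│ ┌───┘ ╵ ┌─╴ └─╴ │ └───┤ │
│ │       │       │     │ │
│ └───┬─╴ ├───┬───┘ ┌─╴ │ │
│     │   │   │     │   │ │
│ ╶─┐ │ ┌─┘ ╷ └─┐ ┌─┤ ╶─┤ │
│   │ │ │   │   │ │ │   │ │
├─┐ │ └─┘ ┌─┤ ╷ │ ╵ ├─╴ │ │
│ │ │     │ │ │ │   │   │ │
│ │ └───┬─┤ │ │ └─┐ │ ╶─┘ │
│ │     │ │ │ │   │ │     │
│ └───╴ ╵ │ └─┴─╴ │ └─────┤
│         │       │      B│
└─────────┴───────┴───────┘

Directions: right, right, right, right, down, right, right, right, right, right, up, right, down, right, down, down, left, down, down, right, down, right, down, down, down, down, down, down, left, left, up, right, up, left, up, right, up, left, left, down, left, down, down, right, down, down, right, right, right
Counts: {'right': 19, 'down': 18, 'up': 5, 'left': 7}
Most common: right (19 times)

Solution:

┌─────────┬───────────┬───┐
│A → → → ↓│        ↱ ↓│   │
│ ╶───┬─╴ └───────╴ ╷ └─┐ │
│     │  ↳ → → → → ↑│↳ ↓│ │
│ ╶─┐ └─┬───────────┴─┐ │ │
│   │   │             │↓│ │
├─┐ ├─┐ └─────┬───┐ ┌─┘ │ │
│ │ │ │       │   │ │↓ ↲│ │
│ │ ╵ └─┬───╴ │ ╷ ╵ │ ┌─┘ │
│ │     │     │ │   │↓│   │
│ │ ┌───┤ ╶───┤ └─┐ │ └─┐ │
│ │ │   │     │   │ │↳ ↓│ │
│ ╵ │ ╷ │ ╶─┐ └─┐ └─┴─┐ ╵ │
│   │ │ │   │   │     │↳ ↓│
├───┘ │ ├───┴─┐ └─┐ ╷ └─┐ │
│     │ │     │   │ │   │↓│
│ ┌───┘ ╵ ┌─╴ └─╴ │ └───┤ │
│ │       │       │↓ ← ↰│↓│
│ └───┬─╴ ├───┬───┘ ┌─╴ │ │
│     │   │   │  ↓ ↲│↱ ↑│↓│
│ ╶─┐ │ ┌─┘ ╷ └─┐ ┌─┤ ╶─┤ │
│   │ │ │   │   │↓│ │↑ ↰│↓│
├─┐ │ └─┘ ┌─┤ ╷ │ ╵ ├─╴ │ │
│ │ │     │ │ │ │↳ ↓│↱ ↑│↓│
│ │ └───┬─┤ │ │ └─┐ │ ╶─┘ │
│ │     │ │ │ │   │↓│↑ ← ↲│
│ └───╴ ╵ │ └─┴─╴ │ └─────┤
│         │       │↳ → → B│
└─────────┴───────┴───────┘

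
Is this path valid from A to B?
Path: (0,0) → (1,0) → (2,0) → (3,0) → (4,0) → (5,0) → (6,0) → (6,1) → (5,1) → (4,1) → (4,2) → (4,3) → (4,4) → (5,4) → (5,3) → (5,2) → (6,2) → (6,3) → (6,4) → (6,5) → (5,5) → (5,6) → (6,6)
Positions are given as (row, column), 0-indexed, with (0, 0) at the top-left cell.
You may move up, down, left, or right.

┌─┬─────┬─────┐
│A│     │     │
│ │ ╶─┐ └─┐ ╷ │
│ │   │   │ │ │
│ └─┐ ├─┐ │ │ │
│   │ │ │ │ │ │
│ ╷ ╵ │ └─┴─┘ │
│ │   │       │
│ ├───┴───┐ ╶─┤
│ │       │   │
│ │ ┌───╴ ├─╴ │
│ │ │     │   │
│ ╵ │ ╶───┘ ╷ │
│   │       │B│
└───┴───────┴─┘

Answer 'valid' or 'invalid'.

Checking path validity:
Result: All consecutive moves are passable.

valid

Correct solution:

┌─┬─────┬─────┐
│A│     │     │
│ │ ╶─┐ └─┐ ╷ │
│↓│   │   │ │ │
│ └─┐ ├─┐ │ │ │
│↓  │ │ │ │ │ │
│ ╷ ╵ │ └─┴─┘ │
│↓│   │       │
│ ├───┴───┐ ╶─┤
│↓│↱ → → ↓│   │
│ │ ┌───╴ ├─╴ │
│↓│↑│↓ ← ↲│↱ ↓│
│ ╵ │ ╶───┘ ╷ │
│↳ ↑│↳ → → ↑│B│
└───┴───────┴─┘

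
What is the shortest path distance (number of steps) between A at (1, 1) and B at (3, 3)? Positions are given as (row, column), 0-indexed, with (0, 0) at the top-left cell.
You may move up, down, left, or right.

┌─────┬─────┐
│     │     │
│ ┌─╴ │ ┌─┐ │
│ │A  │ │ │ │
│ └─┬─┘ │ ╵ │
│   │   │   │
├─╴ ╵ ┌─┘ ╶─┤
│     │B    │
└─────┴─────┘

Finding path from (1, 1) to (3, 3):
Path: (1,1) → (1,2) → (0,2) → (0,1) → (0,0) → (1,0) → (2,0) → (2,1) → (3,1) → (3,2) → (2,2) → (2,3) → (1,3) → (0,3) → (0,4) → (0,5) → (1,5) → (2,5) → (2,4) → (3,4) → (3,3)
Distance: 20 steps

Solution:

┌─────┬─────┐
│↓ ← ↰│↱ → ↓│
│ ┌─╴ │ ┌─┐ │
│↓│A ↑│↑│ │↓│
│ └─┬─┘ │ ╵ │
│↳ ↓│↱ ↑│↓ ↲│
├─╴ ╵ ┌─┘ ╶─┤
│  ↳ ↑│B ↲  │
└─────┴─────┘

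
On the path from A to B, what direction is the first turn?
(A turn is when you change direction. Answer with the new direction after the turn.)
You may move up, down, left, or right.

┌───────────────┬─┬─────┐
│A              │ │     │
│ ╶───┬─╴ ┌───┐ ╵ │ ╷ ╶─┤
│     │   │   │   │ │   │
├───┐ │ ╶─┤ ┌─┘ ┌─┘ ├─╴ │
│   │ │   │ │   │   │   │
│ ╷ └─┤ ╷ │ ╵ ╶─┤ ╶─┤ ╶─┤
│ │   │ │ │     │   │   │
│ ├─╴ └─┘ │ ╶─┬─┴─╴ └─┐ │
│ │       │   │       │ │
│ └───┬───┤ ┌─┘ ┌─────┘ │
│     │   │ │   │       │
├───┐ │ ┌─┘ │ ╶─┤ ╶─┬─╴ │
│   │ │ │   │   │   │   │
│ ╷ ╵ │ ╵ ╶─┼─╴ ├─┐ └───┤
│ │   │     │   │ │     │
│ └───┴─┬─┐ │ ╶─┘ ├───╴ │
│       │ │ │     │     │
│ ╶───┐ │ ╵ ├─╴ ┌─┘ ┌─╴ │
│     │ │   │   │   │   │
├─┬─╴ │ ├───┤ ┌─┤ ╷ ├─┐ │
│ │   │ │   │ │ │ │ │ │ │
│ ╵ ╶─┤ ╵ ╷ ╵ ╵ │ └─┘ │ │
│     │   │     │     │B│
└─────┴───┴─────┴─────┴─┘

Directions: right, right, right, right, down, left, down, right, down, down, left, left, up, left, up, left, down, down, down, right, right, down, down, left, up, left, down, down, right, right, right, down, down, down, right, up, right, down, right, up, up, right, up, left, up, right, up, left, up, right, up, right, right, up, left, up, right, up, up, right, down, right, down, left, down, right, down, down, left, left, left, down, right, down, right, right, down, down, down, down
First turn direction: down

Solution:

┌───────────────┬─┬─────┐
│A → → → ↓      │ │↱ ↓  │
│ ╶───┬─╴ ┌───┐ ╵ │ ╷ ╶─┤
│     │↓ ↲│   │   │↑│↳ ↓│
├───┐ │ ╶─┤ ┌─┘ ┌─┘ ├─╴ │
│↓ ↰│ │↳ ↓│ │   │↱ ↑│↓ ↲│
│ ╷ └─┤ ╷ │ ╵ ╶─┤ ╶─┤ ╶─┤
│↓│↑ ↰│ │↓│     │↑ ↰│↳ ↓│
│ ├─╴ └─┘ │ ╶─┬─┴─╴ └─┐ │
│↓│  ↑ ← ↲│   │↱ → ↑  │↓│
│ └───┬───┤ ┌─┘ ┌─────┘ │
│↳ → ↓│   │ │↱ ↑│↓ ← ← ↲│
├───┐ │ ┌─┘ │ ╶─┤ ╶─┬─╴ │
│↓ ↰│↓│ │   │↑ ↰│↳ ↓│   │
│ ╷ ╵ │ ╵ ╶─┼─╴ ├─┐ └───┤
│↓│↑ ↲│     │↱ ↑│ │↳ → ↓│
│ └───┴─┬─┐ │ ╶─┘ ├───╴ │
│↳ → → ↓│ │ │↑ ↰  │    ↓│
│ ╶───┐ │ ╵ ├─╴ ┌─┘ ┌─╴ │
│     │↓│   │↱ ↑│   │  ↓│
├─┬─╴ │ ├───┤ ┌─┤ ╷ ├─┐ │
│ │   │↓│↱ ↓│↑│ │ │ │ │↓│
│ ╵ ╶─┤ ╵ ╷ ╵ ╵ │ └─┘ │ │
│     │↳ ↑│↳ ↑  │     │B│
└─────┴───┴─────┴─────┴─┘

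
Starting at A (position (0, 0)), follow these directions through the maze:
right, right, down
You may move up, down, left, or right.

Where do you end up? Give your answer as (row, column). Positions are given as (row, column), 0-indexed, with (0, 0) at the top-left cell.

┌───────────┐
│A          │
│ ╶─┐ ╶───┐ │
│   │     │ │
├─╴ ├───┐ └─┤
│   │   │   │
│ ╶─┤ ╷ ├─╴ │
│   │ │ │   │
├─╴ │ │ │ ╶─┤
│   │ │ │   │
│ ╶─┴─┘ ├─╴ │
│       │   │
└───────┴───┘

Following directions step by step:
Start: (0, 0)
  right: (0, 0) → (0, 1)
  right: (0, 1) → (0, 2)
  down: (0, 2) → (1, 2)
Final position: (1, 2)

Path taken:

┌───────────┐
│A → ↓      │
│ ╶─┐ ╶───┐ │
│   │B    │ │
├─╴ ├───┐ └─┤
│   │   │   │
│ ╶─┤ ╷ ├─╴ │
│   │ │ │   │
├─╴ │ │ │ ╶─┤
│   │ │ │   │
│ ╶─┴─┘ ├─╴ │
│       │   │
└───────┴───┘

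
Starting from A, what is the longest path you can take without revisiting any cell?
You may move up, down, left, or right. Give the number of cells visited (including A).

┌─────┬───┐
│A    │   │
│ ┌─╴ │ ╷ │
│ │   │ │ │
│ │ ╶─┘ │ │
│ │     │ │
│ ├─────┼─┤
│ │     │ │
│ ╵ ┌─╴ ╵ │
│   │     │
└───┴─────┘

Finding longest simple path using DFS:
Start: (0, 0)
Longest path visits 13 cells
Path: A → right → right → down → left → down → right → right → up → up → right → down → down

Solution:

┌─────┬───┐
│A → ↓│↱ ↓│
│ ┌─╴ │ ╷ │
│ │↓ ↲│↑│↓│
│ │ ╶─┘ │ │
│ │↳ → ↑│B│
│ ├─────┼─┤
│ │     │ │
│ ╵ ┌─╴ ╵ │
│   │     │
└───┴─────┘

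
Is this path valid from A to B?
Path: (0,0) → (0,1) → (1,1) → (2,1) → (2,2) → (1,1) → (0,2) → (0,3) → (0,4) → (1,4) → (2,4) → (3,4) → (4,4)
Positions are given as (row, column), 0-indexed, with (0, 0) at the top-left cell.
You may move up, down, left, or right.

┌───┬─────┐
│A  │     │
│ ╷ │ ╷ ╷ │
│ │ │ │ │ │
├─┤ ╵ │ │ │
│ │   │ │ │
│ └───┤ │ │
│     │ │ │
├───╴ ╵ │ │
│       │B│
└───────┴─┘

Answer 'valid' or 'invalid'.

Checking path validity:
Result: Invalid move at step 5: cannot move from (2, 2) to (1, 1).

invalid

Correct solution:

┌───┬─────┐
│A ↓│↱ → ↓│
│ ╷ │ ╷ ╷ │
│ │↓│↑│ │↓│
├─┤ ╵ │ │ │
│ │↳ ↑│ │↓│
│ └───┤ │ │
│     │ │↓│
├───╴ ╵ │ │
│       │B│
└───────┴─┘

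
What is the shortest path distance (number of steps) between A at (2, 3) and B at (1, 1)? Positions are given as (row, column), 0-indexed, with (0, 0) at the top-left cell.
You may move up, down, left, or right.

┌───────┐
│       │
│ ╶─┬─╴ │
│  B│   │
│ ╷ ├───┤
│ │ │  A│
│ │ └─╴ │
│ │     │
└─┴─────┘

Finding path from (2, 3) to (1, 1):
Path: (2,3) → (3,3) → (3,2) → (3,1) → (2,1) → (1,1)
Distance: 5 steps

Solution:

┌───────┐
│       │
│ ╶─┬─╴ │
│  B│   │
│ ╷ ├───┤
│ │↑│  A│
│ │ └─╴ │
│ │↑ ← ↲│
└─┴─────┘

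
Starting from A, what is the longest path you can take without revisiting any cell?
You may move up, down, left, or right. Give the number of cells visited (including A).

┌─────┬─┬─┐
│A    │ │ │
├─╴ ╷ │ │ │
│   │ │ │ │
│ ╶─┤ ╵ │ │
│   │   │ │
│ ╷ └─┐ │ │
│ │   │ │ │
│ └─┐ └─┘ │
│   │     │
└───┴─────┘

Finding longest simple path using DFS:
Start: (0, 0)
Longest path visits 15 cells
Path: A → right → down → left → down → right → down → right → down → right → right → up → up → up → up

Solution:

┌─────┬─┬─┐
│A ↓  │ │B│
├─╴ ╷ │ │ │
│↓ ↲│ │ │↑│
│ ╶─┤ ╵ │ │
│↳ ↓│   │↑│
│ ╷ └─┐ │ │
│ │↳ ↓│ │↑│
│ └─┐ └─┘ │
│   │↳ → ↑│
└───┴─────┘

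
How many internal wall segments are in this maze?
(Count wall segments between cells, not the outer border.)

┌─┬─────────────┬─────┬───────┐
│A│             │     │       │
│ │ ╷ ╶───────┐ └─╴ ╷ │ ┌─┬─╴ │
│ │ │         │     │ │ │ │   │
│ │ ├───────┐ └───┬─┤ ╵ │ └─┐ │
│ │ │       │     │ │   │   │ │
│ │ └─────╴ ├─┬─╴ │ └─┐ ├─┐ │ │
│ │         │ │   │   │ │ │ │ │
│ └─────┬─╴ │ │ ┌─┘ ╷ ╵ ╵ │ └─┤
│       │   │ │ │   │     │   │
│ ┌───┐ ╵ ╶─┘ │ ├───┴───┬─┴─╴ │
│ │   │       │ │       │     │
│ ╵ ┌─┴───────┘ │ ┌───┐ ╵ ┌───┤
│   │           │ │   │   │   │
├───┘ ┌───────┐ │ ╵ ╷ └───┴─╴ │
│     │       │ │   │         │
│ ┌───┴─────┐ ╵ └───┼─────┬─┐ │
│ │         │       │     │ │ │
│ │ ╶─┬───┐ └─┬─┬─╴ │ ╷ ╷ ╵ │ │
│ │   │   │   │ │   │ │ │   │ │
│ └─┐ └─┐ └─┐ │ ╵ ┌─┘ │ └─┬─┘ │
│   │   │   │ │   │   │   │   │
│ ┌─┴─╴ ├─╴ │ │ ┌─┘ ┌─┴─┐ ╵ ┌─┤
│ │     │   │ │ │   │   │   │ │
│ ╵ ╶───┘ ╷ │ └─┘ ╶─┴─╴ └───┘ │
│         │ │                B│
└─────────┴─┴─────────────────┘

Counting internal wall segments:
Total internal walls: 168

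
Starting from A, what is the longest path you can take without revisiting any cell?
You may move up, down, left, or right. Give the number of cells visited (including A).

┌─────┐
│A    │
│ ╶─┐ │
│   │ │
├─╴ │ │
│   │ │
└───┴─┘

Finding longest simple path using DFS:
Start: (0, 0)
Longest path visits 5 cells
Path: A → down → right → down → left

Solution:

┌─────┐
│A    │
│ ╶─┐ │
│↳ ↓│ │
├─╴ │ │
│B ↲│ │
└───┴─┘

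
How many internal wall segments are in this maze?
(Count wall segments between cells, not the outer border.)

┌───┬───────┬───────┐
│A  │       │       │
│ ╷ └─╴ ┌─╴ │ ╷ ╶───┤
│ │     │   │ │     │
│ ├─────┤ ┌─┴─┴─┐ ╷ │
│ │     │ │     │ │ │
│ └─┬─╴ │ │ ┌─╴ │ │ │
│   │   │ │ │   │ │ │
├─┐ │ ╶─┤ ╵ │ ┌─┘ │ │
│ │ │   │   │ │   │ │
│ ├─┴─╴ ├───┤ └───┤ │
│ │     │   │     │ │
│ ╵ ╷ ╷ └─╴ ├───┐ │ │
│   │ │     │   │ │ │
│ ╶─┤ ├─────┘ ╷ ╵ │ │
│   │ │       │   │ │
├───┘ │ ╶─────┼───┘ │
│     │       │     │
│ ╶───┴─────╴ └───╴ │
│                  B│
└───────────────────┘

Counting internal wall segments:
Total internal walls: 81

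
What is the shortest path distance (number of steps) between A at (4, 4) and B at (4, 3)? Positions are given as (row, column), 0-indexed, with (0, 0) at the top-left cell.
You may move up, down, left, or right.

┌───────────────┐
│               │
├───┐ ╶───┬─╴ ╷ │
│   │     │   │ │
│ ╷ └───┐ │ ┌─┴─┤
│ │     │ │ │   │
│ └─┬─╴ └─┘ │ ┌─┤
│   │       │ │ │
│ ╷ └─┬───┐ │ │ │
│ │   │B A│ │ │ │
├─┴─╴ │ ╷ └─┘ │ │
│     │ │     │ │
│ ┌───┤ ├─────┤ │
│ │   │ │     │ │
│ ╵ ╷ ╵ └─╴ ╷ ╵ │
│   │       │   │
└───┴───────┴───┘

Finding path from (4, 4) to (4, 3):
Path: (4,4) → (4,3)
Distance: 1 steps

Solution:

┌───────────────┐
│               │
├───┐ ╶───┬─╴ ╷ │
│   │     │   │ │
│ ╷ └───┐ │ ┌─┴─┤
│ │     │ │ │   │
│ └─┬─╴ └─┘ │ ┌─┤
│   │       │ │ │
│ ╷ └─┬───┐ │ │ │
│ │   │B A│ │ │ │
├─┴─╴ │ ╷ └─┘ │ │
│     │ │     │ │
│ ┌───┤ ├─────┤ │
│ │   │ │     │ │
│ ╵ ╷ ╵ └─╴ ╷ ╵ │
│   │       │   │
└───┴───────┴───┘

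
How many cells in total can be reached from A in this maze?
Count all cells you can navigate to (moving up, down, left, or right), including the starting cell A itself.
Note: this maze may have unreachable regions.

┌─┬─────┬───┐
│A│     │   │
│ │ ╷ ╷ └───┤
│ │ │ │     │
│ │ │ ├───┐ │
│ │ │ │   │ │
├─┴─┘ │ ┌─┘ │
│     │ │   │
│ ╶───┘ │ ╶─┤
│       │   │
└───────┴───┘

Using BFS/flood-fill to find all reachable cells from A:
Maze size: 5 × 6 = 30 total cells
27 cell(s) are walled off and cannot be reached from A.
Reachable cells: 3

Reachable region (· marks reachable cells):

┌─┬─────┬───┐
│A│     │   │
│ │ ╷ ╷ └───┤
│·│ │ │     │
│ │ │ ├───┐ │
│·│ │ │   │ │
├─┴─┘ │ ┌─┘ │
│     │ │   │
│ ╶───┘ │ ╶─┤
│       │   │
└───────┴───┘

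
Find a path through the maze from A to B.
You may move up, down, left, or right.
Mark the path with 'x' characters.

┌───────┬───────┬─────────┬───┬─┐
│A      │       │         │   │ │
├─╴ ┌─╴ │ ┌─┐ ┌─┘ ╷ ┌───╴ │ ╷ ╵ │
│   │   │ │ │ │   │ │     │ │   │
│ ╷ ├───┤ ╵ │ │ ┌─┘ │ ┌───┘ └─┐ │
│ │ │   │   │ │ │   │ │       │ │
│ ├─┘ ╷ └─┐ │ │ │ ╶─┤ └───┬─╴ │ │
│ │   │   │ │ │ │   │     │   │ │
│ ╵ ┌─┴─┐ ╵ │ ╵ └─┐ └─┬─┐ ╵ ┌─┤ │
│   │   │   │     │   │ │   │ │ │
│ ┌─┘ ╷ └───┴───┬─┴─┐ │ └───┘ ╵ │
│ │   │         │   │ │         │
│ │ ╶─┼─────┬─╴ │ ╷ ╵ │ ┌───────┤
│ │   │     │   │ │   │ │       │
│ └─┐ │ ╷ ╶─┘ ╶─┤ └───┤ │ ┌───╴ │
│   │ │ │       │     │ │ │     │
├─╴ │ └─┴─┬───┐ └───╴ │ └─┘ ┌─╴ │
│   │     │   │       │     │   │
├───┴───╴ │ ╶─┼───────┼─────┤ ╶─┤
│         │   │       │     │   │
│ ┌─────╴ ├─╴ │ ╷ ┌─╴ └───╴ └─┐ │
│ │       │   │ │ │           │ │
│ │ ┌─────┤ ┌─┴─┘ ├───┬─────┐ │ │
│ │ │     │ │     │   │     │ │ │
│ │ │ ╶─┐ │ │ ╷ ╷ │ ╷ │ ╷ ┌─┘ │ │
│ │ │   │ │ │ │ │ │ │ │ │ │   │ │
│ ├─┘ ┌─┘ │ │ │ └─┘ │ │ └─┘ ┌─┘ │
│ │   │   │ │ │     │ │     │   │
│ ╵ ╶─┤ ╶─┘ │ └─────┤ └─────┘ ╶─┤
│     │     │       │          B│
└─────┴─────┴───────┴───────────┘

Finding the shortest path through the maze:
Path length: 81 steps
Directions: right → down → left → down → down → down → right → up → right → up → right → down → right → down → right → up → up → left → up → up → right → right → down → down → down → down → right → up → up → up → right → up → right → right → right → right → down → left → left → down → down → right → right → down → right → up → right → up → left → up → up → right → down → right → down → down → down → down → left → left → left → left → down → down → down → right → right → up → right → right → down → left → down → right → down → down → down → down → left → down → right

Solution:

┌───────┬───────┬─────────┬───┬─┐
│A x    │x x x  │x x x x x│x x│ │
├─╴ ┌─╴ │ ┌─┐ ┌─┘ ╷ ┌───╴ │ ╷ ╵ │
│x x│   │x│ │x│x x│ │x x x│x│x x│
│ ╷ ├───┤ ╵ │ │ ┌─┘ │ ┌───┘ └─┐ │
│x│ │x x│x x│x│x│   │x│    x x│x│
│ ├─┘ ╷ └─┐ │ │ │ ╶─┤ └───┬─╴ │ │
│x│x x│x x│x│x│x│   │x x x│x x│x│
│ ╵ ┌─┴─┐ ╵ │ ╵ └─┐ └─┬─┐ ╵ ┌─┤ │
│x x│   │x x│x x  │   │ │x x│ │x│
│ ┌─┘ ╷ └───┴───┬─┴─┐ │ └───┘ ╵ │
│ │   │         │   │ │x x x x x│
│ │ ╶─┼─────┬─╴ │ ╷ ╵ │ ┌───────┤
│ │   │     │   │ │   │x│       │
│ └─┐ │ ╷ ╶─┘ ╶─┤ └───┤ │ ┌───╴ │
│   │ │ │       │     │x│ │x x x│
├─╴ │ └─┴─┬───┐ └───╴ │ └─┘ ┌─╴ │
│   │     │   │       │x x x│x x│
├───┴───╴ │ ╶─┼───────┼─────┤ ╶─┤
│         │   │       │     │x x│
│ ┌─────╴ ├─╴ │ ╷ ┌─╴ └───╴ └─┐ │
│ │       │   │ │ │           │x│
│ │ ┌─────┤ ┌─┴─┘ ├───┬─────┐ │ │
│ │ │     │ │     │   │     │ │x│
│ │ │ ╶─┐ │ │ ╷ ╷ │ ╷ │ ╷ ┌─┘ │ │
│ │ │   │ │ │ │ │ │ │ │ │ │   │x│
│ ├─┘ ┌─┘ │ │ │ └─┘ │ │ └─┘ ┌─┘ │
│ │   │   │ │ │     │ │     │x x│
│ ╵ ╶─┤ ╶─┘ │ └─────┤ └─────┘ ╶─┤
│     │     │       │        x B│
└─────┴─────┴───────┴───────────┘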